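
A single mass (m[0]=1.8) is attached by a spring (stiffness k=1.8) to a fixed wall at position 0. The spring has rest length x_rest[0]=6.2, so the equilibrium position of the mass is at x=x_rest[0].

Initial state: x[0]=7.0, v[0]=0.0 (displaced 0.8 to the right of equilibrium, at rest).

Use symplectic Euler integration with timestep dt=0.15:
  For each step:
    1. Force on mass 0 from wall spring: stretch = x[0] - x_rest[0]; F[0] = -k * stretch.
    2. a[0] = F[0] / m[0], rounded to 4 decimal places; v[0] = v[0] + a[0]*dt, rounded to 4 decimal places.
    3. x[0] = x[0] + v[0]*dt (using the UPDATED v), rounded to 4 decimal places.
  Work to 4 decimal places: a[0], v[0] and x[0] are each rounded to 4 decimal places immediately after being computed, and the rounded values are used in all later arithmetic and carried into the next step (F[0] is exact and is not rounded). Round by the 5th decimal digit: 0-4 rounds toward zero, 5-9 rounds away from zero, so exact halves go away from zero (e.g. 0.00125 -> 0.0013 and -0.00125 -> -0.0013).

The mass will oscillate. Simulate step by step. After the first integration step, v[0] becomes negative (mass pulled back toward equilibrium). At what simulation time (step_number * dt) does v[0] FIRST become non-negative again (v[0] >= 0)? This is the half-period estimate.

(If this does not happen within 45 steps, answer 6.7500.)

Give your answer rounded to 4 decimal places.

Step 0: x=[7.0000] v=[0.0000]
Step 1: x=[6.9820] v=[-0.1200]
Step 2: x=[6.9464] v=[-0.2373]
Step 3: x=[6.8940] v=[-0.3493]
Step 4: x=[6.8260] v=[-0.4534]
Step 5: x=[6.7439] v=[-0.5473]
Step 6: x=[6.6496] v=[-0.6289]
Step 7: x=[6.5452] v=[-0.6963]
Step 8: x=[6.4330] v=[-0.7481]
Step 9: x=[6.3155] v=[-0.7831]
Step 10: x=[6.1954] v=[-0.8004]
Step 11: x=[6.0754] v=[-0.7997]
Step 12: x=[5.9583] v=[-0.7810]
Step 13: x=[5.8466] v=[-0.7447]
Step 14: x=[5.7428] v=[-0.6917]
Step 15: x=[5.6493] v=[-0.6231]
Step 16: x=[5.5682] v=[-0.5405]
Step 17: x=[5.5013] v=[-0.4457]
Step 18: x=[5.4502] v=[-0.3409]
Step 19: x=[5.4159] v=[-0.2284]
Step 20: x=[5.3993] v=[-0.1108]
Step 21: x=[5.4007] v=[0.0093]
First v>=0 after going negative at step 21, time=3.1500

Answer: 3.1500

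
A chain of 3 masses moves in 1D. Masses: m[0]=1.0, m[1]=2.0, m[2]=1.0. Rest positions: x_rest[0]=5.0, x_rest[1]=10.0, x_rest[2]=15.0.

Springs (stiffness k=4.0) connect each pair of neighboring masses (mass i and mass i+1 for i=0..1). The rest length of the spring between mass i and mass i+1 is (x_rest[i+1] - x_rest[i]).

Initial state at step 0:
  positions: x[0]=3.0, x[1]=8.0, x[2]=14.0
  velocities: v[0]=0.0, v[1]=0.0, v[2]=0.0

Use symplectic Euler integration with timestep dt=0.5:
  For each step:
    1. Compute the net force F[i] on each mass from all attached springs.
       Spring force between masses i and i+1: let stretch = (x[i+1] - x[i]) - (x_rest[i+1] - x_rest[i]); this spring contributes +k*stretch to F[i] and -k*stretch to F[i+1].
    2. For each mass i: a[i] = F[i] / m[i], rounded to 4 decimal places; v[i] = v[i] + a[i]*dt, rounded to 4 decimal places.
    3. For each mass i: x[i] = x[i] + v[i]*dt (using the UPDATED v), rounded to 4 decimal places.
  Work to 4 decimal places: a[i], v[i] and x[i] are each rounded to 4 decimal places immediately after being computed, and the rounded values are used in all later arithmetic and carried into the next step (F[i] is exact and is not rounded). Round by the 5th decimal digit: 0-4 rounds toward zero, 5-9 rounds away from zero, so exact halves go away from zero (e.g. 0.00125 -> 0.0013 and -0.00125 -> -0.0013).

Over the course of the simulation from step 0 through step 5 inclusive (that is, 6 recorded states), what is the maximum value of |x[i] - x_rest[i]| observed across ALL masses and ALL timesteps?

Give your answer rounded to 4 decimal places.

Step 0: x=[3.0000 8.0000 14.0000] v=[0.0000 0.0000 0.0000]
Step 1: x=[3.0000 8.5000 13.0000] v=[0.0000 1.0000 -2.0000]
Step 2: x=[3.5000 8.5000 12.5000] v=[1.0000 0.0000 -1.0000]
Step 3: x=[4.0000 8.0000 13.0000] v=[1.0000 -1.0000 1.0000]
Step 4: x=[3.5000 8.0000 13.5000] v=[-1.0000 0.0000 1.0000]
Step 5: x=[2.5000 8.5000 13.5000] v=[-2.0000 1.0000 0.0000]
Max displacement = 2.5000

Answer: 2.5000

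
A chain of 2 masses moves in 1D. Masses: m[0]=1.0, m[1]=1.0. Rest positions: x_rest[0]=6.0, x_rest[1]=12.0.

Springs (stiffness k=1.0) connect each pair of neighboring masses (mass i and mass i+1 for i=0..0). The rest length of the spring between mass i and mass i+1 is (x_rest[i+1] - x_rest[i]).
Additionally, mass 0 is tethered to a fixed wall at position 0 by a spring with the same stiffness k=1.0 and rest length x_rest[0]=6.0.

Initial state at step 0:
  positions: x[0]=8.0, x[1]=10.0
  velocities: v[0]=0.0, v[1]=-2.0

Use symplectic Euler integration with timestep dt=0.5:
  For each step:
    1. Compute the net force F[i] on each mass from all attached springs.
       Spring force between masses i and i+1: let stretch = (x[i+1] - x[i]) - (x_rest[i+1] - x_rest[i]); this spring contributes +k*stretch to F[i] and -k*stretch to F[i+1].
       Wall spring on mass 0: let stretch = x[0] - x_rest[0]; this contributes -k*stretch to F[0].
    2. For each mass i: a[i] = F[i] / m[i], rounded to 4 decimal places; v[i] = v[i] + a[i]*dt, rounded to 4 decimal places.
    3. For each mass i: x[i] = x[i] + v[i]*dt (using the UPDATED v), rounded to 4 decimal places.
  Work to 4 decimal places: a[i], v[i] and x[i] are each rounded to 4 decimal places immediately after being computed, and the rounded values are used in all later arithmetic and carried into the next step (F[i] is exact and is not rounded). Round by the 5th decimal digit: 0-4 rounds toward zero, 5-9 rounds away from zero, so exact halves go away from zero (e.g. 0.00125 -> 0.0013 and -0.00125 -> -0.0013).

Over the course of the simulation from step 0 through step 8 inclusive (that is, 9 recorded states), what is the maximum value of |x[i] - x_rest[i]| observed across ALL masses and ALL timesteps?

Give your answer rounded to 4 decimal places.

Step 0: x=[8.0000 10.0000] v=[0.0000 -2.0000]
Step 1: x=[6.5000 10.0000] v=[-3.0000 0.0000]
Step 2: x=[4.2500 10.6250] v=[-4.5000 1.2500]
Step 3: x=[2.5313 11.1563] v=[-3.4375 1.0625]
Step 4: x=[2.3360 11.0313] v=[-0.3907 -0.2500]
Step 5: x=[3.7305 10.2325] v=[2.7890 -1.5977]
Step 6: x=[5.8179 9.3082] v=[4.1748 -1.8487]
Step 7: x=[7.3234 9.0113] v=[3.0110 -0.5939]
Step 8: x=[7.4201 9.7924] v=[0.1933 1.5622]
Max displacement = 3.6640

Answer: 3.6640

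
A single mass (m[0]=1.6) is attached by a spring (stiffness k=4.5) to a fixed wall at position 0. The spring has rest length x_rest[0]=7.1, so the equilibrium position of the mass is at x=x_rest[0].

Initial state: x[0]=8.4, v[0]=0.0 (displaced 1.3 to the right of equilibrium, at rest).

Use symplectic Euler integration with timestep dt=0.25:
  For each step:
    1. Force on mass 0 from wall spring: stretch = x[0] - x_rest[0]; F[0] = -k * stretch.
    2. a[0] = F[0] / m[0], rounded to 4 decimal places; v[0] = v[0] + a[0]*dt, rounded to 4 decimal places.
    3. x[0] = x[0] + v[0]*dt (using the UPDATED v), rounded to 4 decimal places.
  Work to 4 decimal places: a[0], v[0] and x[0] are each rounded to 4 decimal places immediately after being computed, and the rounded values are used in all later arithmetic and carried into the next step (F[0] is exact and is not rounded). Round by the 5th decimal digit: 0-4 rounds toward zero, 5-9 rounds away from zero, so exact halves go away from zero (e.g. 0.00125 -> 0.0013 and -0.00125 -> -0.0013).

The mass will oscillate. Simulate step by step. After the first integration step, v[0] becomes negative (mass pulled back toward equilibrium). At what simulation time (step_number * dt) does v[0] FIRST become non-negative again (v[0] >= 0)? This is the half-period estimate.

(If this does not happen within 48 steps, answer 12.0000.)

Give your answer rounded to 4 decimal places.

Answer: 2.0000

Derivation:
Step 0: x=[8.4000] v=[0.0000]
Step 1: x=[8.1715] v=[-0.9141]
Step 2: x=[7.7546] v=[-1.6675]
Step 3: x=[7.2227] v=[-2.1278]
Step 4: x=[6.6692] v=[-2.2141]
Step 5: x=[6.1914] v=[-1.9112]
Step 6: x=[5.8733] v=[-1.2724]
Step 7: x=[5.7708] v=[-0.4099]
Step 8: x=[5.9020] v=[0.5247]
First v>=0 after going negative at step 8, time=2.0000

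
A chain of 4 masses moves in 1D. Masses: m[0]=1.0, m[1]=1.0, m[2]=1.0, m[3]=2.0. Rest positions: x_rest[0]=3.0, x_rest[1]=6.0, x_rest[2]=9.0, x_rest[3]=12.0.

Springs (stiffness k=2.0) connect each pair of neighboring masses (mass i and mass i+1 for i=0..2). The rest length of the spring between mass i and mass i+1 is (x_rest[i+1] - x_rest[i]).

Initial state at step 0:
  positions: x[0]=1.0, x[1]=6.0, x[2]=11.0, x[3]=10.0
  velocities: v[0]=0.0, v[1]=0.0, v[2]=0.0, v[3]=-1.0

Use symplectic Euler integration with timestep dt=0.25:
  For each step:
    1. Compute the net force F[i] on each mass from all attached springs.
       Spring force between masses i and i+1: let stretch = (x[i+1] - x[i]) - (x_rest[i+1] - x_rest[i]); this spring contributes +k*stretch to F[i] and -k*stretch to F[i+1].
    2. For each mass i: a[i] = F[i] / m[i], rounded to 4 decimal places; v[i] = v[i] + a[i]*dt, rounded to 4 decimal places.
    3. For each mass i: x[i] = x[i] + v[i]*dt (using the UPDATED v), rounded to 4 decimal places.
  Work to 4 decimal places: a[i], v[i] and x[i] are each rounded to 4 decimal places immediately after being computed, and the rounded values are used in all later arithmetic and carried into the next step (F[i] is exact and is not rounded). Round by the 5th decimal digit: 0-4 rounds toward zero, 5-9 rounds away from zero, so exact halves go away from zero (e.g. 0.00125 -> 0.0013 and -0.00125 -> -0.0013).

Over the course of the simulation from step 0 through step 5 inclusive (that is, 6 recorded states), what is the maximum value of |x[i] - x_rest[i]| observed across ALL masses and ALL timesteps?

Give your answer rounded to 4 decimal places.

Step 0: x=[1.0000 6.0000 11.0000 10.0000] v=[0.0000 0.0000 0.0000 -1.0000]
Step 1: x=[1.2500 6.0000 10.2500 10.0000] v=[1.0000 0.0000 -3.0000 0.0000]
Step 2: x=[1.7188 5.9375 8.9375 10.2031] v=[1.8750 -0.2500 -5.2500 0.8125]
Step 3: x=[2.3399 5.7227 7.4082 10.5146] v=[2.4844 -0.8594 -6.1172 1.2461]
Step 4: x=[3.0089 5.2957 6.0565 10.8195] v=[2.6758 -1.7081 -5.4068 1.2195]
Step 5: x=[3.5887 4.6779 5.2051 11.0142] v=[2.3192 -2.4711 -3.4057 0.7788]
Max displacement = 3.7949

Answer: 3.7949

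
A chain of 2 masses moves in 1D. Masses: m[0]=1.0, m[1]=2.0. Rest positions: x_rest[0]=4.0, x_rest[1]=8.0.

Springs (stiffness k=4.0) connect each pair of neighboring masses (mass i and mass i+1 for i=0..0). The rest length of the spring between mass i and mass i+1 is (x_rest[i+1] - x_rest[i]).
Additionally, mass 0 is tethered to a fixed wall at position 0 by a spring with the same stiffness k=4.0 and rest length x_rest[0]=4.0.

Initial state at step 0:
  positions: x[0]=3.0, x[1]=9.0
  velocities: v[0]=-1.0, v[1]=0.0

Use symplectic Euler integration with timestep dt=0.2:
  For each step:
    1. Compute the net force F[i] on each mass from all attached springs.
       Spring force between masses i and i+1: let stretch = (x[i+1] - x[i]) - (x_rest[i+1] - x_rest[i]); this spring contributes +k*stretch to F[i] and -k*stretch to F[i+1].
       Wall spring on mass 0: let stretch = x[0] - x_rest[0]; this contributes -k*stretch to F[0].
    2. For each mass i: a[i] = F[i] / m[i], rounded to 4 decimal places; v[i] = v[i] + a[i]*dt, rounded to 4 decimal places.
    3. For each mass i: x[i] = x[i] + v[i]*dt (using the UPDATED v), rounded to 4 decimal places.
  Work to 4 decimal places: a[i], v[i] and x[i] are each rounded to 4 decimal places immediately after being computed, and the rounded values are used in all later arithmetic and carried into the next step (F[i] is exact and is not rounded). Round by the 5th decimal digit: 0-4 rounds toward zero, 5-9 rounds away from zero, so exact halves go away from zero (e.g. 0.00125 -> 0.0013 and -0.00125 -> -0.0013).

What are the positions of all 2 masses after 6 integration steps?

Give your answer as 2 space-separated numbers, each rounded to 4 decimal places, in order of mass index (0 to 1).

Step 0: x=[3.0000 9.0000] v=[-1.0000 0.0000]
Step 1: x=[3.2800 8.8400] v=[1.4000 -0.8000]
Step 2: x=[3.9248 8.5552] v=[3.2240 -1.4240]
Step 3: x=[4.6825 8.2200] v=[3.7885 -1.6762]
Step 4: x=[5.2570 7.9218] v=[2.8725 -1.4912]
Step 5: x=[5.4167 7.7304] v=[0.7987 -0.9571]
Step 6: x=[5.0800 7.6739] v=[-1.6837 -0.2826]

Answer: 5.0800 7.6739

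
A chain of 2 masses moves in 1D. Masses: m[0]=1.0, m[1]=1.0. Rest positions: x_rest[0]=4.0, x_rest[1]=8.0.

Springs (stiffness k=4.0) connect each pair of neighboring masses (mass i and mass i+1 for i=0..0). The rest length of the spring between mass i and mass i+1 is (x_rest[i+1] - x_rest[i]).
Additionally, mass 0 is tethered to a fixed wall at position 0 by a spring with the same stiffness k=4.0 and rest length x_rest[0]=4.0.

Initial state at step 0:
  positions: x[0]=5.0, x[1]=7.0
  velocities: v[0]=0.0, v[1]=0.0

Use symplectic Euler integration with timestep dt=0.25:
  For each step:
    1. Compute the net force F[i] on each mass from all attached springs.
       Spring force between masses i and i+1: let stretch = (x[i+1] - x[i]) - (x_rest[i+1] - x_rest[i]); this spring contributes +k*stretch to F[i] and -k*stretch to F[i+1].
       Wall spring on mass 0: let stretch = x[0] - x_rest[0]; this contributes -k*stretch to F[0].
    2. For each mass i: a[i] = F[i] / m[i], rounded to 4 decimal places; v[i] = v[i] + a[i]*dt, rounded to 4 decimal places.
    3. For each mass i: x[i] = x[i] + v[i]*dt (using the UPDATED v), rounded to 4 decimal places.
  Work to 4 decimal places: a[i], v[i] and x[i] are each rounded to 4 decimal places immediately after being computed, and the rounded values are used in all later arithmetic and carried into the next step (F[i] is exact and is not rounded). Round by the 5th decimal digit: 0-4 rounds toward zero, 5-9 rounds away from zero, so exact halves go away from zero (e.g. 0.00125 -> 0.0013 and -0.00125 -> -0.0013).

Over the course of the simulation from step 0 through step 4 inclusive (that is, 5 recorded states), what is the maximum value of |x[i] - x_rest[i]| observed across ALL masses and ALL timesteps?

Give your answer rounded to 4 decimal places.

Step 0: x=[5.0000 7.0000] v=[0.0000 0.0000]
Step 1: x=[4.2500 7.5000] v=[-3.0000 2.0000]
Step 2: x=[3.2500 8.1875] v=[-4.0000 2.7500]
Step 3: x=[2.6719 8.6406] v=[-2.3125 1.8125]
Step 4: x=[2.9180 8.6016] v=[0.9843 -0.1562]
Max displacement = 1.3281

Answer: 1.3281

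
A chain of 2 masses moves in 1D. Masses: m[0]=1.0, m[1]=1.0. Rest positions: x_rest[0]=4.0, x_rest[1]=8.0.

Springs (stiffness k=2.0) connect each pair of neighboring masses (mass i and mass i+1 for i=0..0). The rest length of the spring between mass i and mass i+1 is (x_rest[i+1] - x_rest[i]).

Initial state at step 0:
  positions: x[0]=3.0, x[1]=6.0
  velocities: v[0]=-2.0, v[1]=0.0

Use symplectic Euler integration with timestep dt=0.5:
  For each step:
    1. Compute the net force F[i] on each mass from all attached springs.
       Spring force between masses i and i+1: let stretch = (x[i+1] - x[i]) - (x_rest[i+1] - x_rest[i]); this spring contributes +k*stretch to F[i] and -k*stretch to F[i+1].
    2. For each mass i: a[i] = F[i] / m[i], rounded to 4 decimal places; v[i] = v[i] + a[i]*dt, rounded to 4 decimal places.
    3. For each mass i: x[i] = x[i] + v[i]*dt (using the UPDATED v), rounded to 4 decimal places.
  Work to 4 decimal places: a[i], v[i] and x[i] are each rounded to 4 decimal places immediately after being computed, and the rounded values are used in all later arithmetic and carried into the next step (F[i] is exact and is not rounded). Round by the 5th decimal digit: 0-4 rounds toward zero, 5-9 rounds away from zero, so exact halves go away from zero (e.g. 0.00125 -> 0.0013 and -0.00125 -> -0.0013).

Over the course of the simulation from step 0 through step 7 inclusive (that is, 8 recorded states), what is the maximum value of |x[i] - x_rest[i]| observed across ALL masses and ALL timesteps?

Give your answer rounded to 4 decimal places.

Step 0: x=[3.0000 6.0000] v=[-2.0000 0.0000]
Step 1: x=[1.5000 6.5000] v=[-3.0000 1.0000]
Step 2: x=[0.5000 6.5000] v=[-2.0000 0.0000]
Step 3: x=[0.5000 5.5000] v=[0.0000 -2.0000]
Step 4: x=[1.0000 4.0000] v=[1.0000 -3.0000]
Step 5: x=[1.0000 3.0000] v=[0.0000 -2.0000]
Step 6: x=[0.0000 3.0000] v=[-2.0000 0.0000]
Step 7: x=[-1.5000 3.5000] v=[-3.0000 1.0000]
Max displacement = 5.5000

Answer: 5.5000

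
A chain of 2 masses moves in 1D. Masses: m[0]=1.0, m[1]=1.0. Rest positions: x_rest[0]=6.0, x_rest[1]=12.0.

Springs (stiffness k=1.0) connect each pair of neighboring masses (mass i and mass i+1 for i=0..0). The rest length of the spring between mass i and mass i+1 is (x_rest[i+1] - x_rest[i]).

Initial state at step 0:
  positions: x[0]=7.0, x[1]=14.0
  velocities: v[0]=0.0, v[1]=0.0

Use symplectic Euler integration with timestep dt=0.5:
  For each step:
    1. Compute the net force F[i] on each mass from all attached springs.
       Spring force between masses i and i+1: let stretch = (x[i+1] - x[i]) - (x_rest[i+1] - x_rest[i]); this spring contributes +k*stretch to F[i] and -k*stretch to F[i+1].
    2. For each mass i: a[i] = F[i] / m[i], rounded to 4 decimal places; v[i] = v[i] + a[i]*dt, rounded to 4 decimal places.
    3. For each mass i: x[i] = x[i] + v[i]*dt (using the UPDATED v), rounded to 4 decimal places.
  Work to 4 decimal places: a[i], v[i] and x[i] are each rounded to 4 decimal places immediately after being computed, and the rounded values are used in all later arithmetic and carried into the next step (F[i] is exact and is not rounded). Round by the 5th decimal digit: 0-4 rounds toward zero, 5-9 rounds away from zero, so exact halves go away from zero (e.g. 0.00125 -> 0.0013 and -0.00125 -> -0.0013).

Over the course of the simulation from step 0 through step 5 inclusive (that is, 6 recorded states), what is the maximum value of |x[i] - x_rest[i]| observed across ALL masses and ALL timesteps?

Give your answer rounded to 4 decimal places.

Answer: 2.0313

Derivation:
Step 0: x=[7.0000 14.0000] v=[0.0000 0.0000]
Step 1: x=[7.2500 13.7500] v=[0.5000 -0.5000]
Step 2: x=[7.6250 13.3750] v=[0.7500 -0.7500]
Step 3: x=[7.9375 13.0625] v=[0.6250 -0.6250]
Step 4: x=[8.0313 12.9688] v=[0.1875 -0.1875]
Step 5: x=[7.8594 13.1407] v=[-0.3438 0.3438]
Max displacement = 2.0313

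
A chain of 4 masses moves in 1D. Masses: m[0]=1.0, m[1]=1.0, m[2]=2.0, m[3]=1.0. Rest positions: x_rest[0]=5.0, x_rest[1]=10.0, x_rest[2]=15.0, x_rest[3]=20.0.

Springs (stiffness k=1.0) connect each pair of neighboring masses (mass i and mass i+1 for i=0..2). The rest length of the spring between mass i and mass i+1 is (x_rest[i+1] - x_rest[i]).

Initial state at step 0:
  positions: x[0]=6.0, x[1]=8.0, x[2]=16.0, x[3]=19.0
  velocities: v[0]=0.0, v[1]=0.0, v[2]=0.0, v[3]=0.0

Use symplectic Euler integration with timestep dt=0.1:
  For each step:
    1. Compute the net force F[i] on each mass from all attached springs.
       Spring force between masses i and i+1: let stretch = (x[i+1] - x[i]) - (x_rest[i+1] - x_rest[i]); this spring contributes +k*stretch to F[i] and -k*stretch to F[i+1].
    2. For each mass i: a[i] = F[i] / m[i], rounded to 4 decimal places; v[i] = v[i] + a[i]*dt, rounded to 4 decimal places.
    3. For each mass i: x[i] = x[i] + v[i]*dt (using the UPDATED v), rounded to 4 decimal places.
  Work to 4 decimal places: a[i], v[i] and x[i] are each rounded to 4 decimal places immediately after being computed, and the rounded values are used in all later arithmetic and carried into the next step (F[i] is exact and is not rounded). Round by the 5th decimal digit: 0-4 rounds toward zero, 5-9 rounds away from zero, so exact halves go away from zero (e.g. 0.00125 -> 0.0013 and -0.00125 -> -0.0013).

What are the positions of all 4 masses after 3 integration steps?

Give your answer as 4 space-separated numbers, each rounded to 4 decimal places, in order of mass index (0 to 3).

Step 0: x=[6.0000 8.0000 16.0000 19.0000] v=[0.0000 0.0000 0.0000 0.0000]
Step 1: x=[5.9700 8.0600 15.9750 19.0200] v=[-0.3000 0.6000 -0.2500 0.2000]
Step 2: x=[5.9109 8.1783 15.9257 19.0596] v=[-0.5910 1.1825 -0.4935 0.3955]
Step 3: x=[5.8245 8.3514 15.8533 19.1178] v=[-0.8643 1.7305 -0.7242 0.5821]

Answer: 5.8245 8.3514 15.8533 19.1178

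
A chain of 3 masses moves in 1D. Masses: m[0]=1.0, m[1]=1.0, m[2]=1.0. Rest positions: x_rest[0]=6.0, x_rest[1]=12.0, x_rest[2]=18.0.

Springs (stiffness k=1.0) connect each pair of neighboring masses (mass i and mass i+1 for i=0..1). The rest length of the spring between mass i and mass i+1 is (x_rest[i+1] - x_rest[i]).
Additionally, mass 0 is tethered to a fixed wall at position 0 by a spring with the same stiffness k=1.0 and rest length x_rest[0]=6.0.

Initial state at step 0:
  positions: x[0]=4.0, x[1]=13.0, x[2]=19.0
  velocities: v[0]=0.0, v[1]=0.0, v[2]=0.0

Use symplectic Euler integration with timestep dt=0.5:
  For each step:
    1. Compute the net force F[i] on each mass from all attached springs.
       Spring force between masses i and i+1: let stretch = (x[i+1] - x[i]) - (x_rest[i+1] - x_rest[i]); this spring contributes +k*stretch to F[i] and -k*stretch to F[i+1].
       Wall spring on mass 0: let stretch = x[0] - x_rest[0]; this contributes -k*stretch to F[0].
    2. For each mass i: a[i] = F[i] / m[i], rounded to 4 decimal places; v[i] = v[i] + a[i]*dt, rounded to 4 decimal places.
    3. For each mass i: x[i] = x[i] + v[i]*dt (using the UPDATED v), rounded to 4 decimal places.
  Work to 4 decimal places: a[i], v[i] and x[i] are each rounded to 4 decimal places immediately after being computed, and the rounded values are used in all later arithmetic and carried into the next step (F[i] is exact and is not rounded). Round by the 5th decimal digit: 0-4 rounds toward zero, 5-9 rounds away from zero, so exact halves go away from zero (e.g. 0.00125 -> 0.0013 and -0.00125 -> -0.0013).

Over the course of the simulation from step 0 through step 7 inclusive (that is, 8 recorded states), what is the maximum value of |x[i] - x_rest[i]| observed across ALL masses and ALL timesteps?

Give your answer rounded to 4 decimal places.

Step 0: x=[4.0000 13.0000 19.0000] v=[0.0000 0.0000 0.0000]
Step 1: x=[5.2500 12.2500 19.0000] v=[2.5000 -1.5000 0.0000]
Step 2: x=[6.9375 11.4375 18.8125] v=[3.3750 -1.6250 -0.3750]
Step 3: x=[8.0157 11.3438 18.2813] v=[2.1563 -0.1875 -1.0625]
Step 4: x=[7.9220 12.1524 17.5157] v=[-0.1875 1.6172 -1.5313]
Step 5: x=[6.9054 13.2443 16.9092] v=[-2.0333 2.1837 -1.2130]
Step 6: x=[5.7471 13.6677 16.8865] v=[-2.3166 0.8467 -0.0455]
Step 7: x=[5.1322 12.9156 17.5591] v=[-1.2299 -1.5042 1.3451]
Max displacement = 2.0157

Answer: 2.0157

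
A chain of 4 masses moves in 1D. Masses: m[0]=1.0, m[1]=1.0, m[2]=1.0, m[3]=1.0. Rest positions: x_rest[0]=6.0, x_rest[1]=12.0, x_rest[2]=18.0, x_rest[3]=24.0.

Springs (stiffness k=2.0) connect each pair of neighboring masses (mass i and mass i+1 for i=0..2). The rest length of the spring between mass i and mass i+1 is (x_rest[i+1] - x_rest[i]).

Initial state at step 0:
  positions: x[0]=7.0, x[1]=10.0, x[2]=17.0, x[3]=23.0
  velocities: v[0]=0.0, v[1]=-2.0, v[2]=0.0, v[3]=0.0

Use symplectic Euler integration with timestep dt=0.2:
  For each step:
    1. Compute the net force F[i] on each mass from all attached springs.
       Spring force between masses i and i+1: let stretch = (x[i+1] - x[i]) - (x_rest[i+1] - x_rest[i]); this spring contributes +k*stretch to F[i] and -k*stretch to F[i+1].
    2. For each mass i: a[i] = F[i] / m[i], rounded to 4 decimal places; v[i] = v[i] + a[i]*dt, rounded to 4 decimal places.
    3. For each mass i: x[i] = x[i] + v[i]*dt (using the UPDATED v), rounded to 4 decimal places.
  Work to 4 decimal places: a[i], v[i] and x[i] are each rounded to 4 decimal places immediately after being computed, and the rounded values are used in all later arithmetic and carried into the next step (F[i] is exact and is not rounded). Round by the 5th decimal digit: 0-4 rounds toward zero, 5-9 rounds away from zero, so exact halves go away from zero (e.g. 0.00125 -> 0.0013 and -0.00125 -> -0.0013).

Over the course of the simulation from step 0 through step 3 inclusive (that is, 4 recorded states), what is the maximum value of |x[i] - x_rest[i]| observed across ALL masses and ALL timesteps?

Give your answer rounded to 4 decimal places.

Step 0: x=[7.0000 10.0000 17.0000 23.0000] v=[0.0000 -2.0000 0.0000 0.0000]
Step 1: x=[6.7600 9.9200 16.9200 23.0000] v=[-1.2000 -0.4000 -0.4000 0.0000]
Step 2: x=[6.2928 10.1472 16.7664 22.9936] v=[-2.3360 1.1360 -0.7680 -0.0320]
Step 3: x=[5.6540 10.5956 16.5814 22.9690] v=[-3.1942 2.2419 -0.9248 -0.1229]
Max displacement = 2.0800

Answer: 2.0800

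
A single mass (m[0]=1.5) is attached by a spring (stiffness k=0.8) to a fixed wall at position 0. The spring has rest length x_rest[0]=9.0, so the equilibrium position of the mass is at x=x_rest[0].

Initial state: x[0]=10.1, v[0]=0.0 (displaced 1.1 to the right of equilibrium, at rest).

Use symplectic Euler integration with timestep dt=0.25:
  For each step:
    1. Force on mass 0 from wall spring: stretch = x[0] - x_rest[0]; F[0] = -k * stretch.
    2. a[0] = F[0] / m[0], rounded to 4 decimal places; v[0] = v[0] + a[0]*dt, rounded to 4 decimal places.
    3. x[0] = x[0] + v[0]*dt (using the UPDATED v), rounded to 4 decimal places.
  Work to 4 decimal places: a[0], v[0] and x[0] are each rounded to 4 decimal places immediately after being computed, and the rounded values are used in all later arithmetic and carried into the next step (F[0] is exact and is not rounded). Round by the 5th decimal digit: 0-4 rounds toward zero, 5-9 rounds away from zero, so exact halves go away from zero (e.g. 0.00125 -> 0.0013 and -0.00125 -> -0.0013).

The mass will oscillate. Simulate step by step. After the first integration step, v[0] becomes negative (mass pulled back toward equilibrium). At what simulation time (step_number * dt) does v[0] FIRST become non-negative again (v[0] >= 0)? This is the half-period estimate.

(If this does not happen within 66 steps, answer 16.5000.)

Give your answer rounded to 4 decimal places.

Answer: 4.5000

Derivation:
Step 0: x=[10.1000] v=[0.0000]
Step 1: x=[10.0633] v=[-0.1467]
Step 2: x=[9.9912] v=[-0.2885]
Step 3: x=[9.8860] v=[-0.4207]
Step 4: x=[9.7513] v=[-0.5388]
Step 5: x=[9.5916] v=[-0.6390]
Step 6: x=[9.4121] v=[-0.7179]
Step 7: x=[9.2189] v=[-0.7729]
Step 8: x=[9.0184] v=[-0.8021]
Step 9: x=[8.8173] v=[-0.8046]
Step 10: x=[8.6222] v=[-0.7803]
Step 11: x=[8.4397] v=[-0.7299]
Step 12: x=[8.2759] v=[-0.6552]
Step 13: x=[8.1362] v=[-0.5587]
Step 14: x=[8.0253] v=[-0.4435]
Step 15: x=[7.9469] v=[-0.3136]
Step 16: x=[7.9036] v=[-0.1732]
Step 17: x=[7.8969] v=[-0.0270]
Step 18: x=[7.9269] v=[0.1201]
First v>=0 after going negative at step 18, time=4.5000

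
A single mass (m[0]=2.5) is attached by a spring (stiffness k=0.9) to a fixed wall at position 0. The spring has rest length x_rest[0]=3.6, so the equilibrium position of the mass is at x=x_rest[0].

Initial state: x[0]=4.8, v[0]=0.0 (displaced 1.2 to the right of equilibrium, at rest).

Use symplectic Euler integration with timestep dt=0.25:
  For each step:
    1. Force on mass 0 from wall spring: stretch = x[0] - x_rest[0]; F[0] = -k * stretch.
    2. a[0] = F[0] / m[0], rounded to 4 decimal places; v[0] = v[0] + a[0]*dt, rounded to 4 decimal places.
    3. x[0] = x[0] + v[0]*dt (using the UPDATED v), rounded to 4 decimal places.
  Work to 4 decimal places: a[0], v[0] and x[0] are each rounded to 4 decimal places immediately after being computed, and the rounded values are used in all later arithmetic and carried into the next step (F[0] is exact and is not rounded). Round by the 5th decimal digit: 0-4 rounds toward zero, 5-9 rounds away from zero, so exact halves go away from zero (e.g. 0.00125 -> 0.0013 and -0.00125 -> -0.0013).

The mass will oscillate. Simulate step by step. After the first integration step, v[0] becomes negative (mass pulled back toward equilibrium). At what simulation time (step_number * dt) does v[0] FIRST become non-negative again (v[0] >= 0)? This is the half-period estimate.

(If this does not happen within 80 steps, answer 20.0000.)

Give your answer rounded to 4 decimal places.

Answer: 5.2500

Derivation:
Step 0: x=[4.8000] v=[0.0000]
Step 1: x=[4.7730] v=[-0.1080]
Step 2: x=[4.7196] v=[-0.2136]
Step 3: x=[4.6410] v=[-0.3144]
Step 4: x=[4.5390] v=[-0.4081]
Step 5: x=[4.4159] v=[-0.4926]
Step 6: x=[4.2744] v=[-0.5660]
Step 7: x=[4.1177] v=[-0.6267]
Step 8: x=[3.9494] v=[-0.6733]
Step 9: x=[3.7732] v=[-0.7048]
Step 10: x=[3.5931] v=[-0.7204]
Step 11: x=[3.4132] v=[-0.7198]
Step 12: x=[3.2375] v=[-0.7030]
Step 13: x=[3.0699] v=[-0.6704]
Step 14: x=[2.9142] v=[-0.6227]
Step 15: x=[2.7740] v=[-0.5610]
Step 16: x=[2.6523] v=[-0.4867]
Step 17: x=[2.5520] v=[-0.4014]
Step 18: x=[2.4752] v=[-0.3071]
Step 19: x=[2.4237] v=[-0.2059]
Step 20: x=[2.3987] v=[-0.1000]
Step 21: x=[2.4007] v=[0.0081]
First v>=0 after going negative at step 21, time=5.2500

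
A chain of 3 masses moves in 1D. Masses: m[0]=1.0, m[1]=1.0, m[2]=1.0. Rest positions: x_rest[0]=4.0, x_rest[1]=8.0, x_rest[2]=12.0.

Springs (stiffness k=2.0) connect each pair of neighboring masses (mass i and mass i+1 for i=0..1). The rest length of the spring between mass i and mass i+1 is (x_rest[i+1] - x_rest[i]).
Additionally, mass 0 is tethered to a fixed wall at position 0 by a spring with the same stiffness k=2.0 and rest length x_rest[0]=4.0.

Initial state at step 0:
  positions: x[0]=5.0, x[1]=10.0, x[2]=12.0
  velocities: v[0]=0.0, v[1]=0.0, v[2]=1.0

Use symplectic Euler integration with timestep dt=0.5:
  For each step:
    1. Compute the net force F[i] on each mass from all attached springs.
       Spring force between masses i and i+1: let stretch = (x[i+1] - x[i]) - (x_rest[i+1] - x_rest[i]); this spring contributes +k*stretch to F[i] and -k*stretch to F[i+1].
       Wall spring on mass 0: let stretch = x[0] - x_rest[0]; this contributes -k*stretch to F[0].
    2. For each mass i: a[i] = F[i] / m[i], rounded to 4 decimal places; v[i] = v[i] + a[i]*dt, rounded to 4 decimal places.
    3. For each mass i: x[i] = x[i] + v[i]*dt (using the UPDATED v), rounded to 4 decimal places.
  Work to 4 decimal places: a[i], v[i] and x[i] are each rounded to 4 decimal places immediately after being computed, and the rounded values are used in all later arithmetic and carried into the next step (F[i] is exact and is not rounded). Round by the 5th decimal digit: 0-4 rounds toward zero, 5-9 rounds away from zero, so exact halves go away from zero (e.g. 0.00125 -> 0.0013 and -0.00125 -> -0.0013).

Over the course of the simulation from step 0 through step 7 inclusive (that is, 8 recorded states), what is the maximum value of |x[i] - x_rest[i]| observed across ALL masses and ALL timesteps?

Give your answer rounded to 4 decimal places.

Answer: 2.5000

Derivation:
Step 0: x=[5.0000 10.0000 12.0000] v=[0.0000 0.0000 1.0000]
Step 1: x=[5.0000 8.5000 13.5000] v=[0.0000 -3.0000 3.0000]
Step 2: x=[4.2500 7.7500 14.5000] v=[-1.5000 -1.5000 2.0000]
Step 3: x=[3.1250 8.6250 14.1250] v=[-2.2500 1.7500 -0.7500]
Step 4: x=[3.1875 9.5000 13.0000] v=[0.1250 1.7500 -2.2500]
Step 5: x=[4.8125 8.9688 12.1250] v=[3.2500 -1.0625 -1.7500]
Step 6: x=[6.1094 7.9375 11.6719] v=[2.5938 -2.0626 -0.9062]
Step 7: x=[5.2657 7.8594 11.3516] v=[-1.6875 -0.1563 -0.6406]
Max displacement = 2.5000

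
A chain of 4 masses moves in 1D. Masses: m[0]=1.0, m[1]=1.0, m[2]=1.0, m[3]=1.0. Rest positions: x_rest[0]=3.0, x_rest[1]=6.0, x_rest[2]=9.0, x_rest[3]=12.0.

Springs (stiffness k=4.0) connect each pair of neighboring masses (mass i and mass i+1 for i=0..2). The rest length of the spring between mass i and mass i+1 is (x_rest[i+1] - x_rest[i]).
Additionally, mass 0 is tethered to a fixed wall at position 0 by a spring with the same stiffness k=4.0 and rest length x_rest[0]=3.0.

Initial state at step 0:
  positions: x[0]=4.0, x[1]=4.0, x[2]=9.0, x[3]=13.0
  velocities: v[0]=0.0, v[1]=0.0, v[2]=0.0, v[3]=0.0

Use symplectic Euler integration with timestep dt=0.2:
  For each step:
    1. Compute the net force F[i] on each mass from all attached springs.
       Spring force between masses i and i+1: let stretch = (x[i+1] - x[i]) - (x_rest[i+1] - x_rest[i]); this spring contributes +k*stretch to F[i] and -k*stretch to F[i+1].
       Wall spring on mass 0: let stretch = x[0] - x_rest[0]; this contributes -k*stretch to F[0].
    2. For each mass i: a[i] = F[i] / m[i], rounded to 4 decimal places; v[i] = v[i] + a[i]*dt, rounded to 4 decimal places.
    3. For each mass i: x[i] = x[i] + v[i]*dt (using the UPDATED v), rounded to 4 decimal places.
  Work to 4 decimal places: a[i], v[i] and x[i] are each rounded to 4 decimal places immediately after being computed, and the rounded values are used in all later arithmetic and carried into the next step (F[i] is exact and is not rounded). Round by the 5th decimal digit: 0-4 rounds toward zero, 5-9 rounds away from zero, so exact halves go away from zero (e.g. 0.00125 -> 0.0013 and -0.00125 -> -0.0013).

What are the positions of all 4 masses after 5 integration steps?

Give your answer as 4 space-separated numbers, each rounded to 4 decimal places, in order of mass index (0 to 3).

Step 0: x=[4.0000 4.0000 9.0000 13.0000] v=[0.0000 0.0000 0.0000 0.0000]
Step 1: x=[3.3600 4.8000 8.8400 12.8400] v=[-3.2000 4.0000 -0.8000 -0.8000]
Step 2: x=[2.4128 6.0160 8.6736 12.5200] v=[-4.7360 6.0800 -0.8320 -1.6000]
Step 3: x=[1.6561 7.0807 8.6974 12.0646] v=[-3.7837 5.3235 0.1190 -2.2771]
Step 4: x=[1.5023 7.5361 9.0013 11.5504] v=[-0.7689 2.2772 1.5194 -2.5709]
Step 5: x=[2.0736 7.2606 9.4786 11.1084] v=[2.8563 -1.3777 2.3865 -2.2102]

Answer: 2.0736 7.2606 9.4786 11.1084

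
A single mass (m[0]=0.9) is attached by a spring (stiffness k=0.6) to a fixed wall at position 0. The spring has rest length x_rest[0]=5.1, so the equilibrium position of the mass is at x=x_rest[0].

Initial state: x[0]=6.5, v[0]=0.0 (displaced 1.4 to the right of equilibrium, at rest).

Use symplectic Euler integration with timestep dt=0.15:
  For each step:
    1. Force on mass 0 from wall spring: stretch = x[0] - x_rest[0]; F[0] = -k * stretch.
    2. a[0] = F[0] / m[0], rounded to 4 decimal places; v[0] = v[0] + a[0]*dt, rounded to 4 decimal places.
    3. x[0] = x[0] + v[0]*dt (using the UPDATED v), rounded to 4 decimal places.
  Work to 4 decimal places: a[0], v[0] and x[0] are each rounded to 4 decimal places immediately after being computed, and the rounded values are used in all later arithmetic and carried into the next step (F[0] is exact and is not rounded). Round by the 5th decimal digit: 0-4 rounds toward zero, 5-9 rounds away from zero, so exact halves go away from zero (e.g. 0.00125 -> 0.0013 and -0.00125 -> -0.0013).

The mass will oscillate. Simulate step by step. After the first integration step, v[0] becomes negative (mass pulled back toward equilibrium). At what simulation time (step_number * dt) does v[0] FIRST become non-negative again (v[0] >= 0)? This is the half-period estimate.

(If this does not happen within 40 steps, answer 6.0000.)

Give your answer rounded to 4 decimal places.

Step 0: x=[6.5000] v=[0.0000]
Step 1: x=[6.4790] v=[-0.1400]
Step 2: x=[6.4373] v=[-0.2779]
Step 3: x=[6.3756] v=[-0.4116]
Step 4: x=[6.2947] v=[-0.5392]
Step 5: x=[6.1959] v=[-0.6587]
Step 6: x=[6.0807] v=[-0.7683]
Step 7: x=[5.9507] v=[-0.8664]
Step 8: x=[5.8080] v=[-0.9515]
Step 9: x=[5.6547] v=[-1.0223]
Step 10: x=[5.4930] v=[-1.0778]
Step 11: x=[5.3254] v=[-1.1171]
Step 12: x=[5.1545] v=[-1.1396]
Step 13: x=[4.9828] v=[-1.1450]
Step 14: x=[4.8128] v=[-1.1333]
Step 15: x=[4.6471] v=[-1.1046]
Step 16: x=[4.4882] v=[-1.0593]
Step 17: x=[4.3385] v=[-0.9981]
Step 18: x=[4.2002] v=[-0.9219]
Step 19: x=[4.0754] v=[-0.8319]
Step 20: x=[3.9660] v=[-0.7294]
Step 21: x=[3.8736] v=[-0.6160]
Step 22: x=[3.7996] v=[-0.4934]
Step 23: x=[3.7451] v=[-0.3634]
Step 24: x=[3.7109] v=[-0.2279]
Step 25: x=[3.6976] v=[-0.0890]
Step 26: x=[3.7053] v=[0.0512]
First v>=0 after going negative at step 26, time=3.9000

Answer: 3.9000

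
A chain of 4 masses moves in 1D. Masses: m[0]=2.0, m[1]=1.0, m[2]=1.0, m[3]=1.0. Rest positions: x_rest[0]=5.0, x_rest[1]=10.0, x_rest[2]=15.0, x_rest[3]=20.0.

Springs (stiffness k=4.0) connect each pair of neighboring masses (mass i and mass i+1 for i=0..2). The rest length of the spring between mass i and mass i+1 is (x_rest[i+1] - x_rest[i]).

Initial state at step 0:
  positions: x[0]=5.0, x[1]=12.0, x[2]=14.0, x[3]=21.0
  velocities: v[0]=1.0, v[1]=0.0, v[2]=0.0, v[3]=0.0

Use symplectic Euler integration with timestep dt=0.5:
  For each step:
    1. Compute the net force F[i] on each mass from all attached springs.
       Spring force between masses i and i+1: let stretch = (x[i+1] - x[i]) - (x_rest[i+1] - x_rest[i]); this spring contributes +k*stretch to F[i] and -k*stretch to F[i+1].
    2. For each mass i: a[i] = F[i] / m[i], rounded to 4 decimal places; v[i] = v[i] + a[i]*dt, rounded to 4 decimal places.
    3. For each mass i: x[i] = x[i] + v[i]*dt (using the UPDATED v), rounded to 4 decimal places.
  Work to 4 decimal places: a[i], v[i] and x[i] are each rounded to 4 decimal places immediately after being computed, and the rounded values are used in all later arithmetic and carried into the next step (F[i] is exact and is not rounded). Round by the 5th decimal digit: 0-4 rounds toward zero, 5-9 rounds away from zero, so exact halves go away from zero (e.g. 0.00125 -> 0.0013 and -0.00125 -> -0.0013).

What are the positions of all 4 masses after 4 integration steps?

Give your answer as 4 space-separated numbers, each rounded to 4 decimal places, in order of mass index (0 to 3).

Step 0: x=[5.0000 12.0000 14.0000 21.0000] v=[1.0000 0.0000 0.0000 0.0000]
Step 1: x=[6.5000 7.0000 19.0000 19.0000] v=[3.0000 -10.0000 10.0000 -4.0000]
Step 2: x=[5.7500 13.5000 12.0000 22.0000] v=[-1.5000 13.0000 -14.0000 6.0000]
Step 3: x=[6.3750 10.7500 16.5000 20.0000] v=[1.2500 -5.5000 9.0000 -4.0000]
Step 4: x=[6.6875 9.3750 18.7500 19.5000] v=[0.6250 -2.7500 4.5000 -1.0000]

Answer: 6.6875 9.3750 18.7500 19.5000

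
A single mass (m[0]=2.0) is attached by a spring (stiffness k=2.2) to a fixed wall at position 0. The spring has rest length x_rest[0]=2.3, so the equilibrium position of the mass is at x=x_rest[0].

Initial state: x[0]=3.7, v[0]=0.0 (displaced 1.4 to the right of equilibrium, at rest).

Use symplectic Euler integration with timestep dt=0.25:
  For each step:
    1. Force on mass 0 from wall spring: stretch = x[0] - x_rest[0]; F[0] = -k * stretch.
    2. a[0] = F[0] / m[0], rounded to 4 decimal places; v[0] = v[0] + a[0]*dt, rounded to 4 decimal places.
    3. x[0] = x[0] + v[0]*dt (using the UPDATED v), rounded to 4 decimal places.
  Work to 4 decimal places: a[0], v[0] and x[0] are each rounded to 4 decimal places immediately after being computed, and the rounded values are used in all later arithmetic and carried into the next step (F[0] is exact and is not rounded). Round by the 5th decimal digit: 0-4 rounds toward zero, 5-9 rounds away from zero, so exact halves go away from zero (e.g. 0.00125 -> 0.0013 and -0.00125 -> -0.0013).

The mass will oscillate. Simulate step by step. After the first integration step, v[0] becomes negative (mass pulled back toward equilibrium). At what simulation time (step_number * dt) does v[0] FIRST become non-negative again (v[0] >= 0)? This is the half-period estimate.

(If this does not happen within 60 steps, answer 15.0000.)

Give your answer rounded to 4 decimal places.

Step 0: x=[3.7000] v=[0.0000]
Step 1: x=[3.6038] v=[-0.3850]
Step 2: x=[3.4179] v=[-0.7436]
Step 3: x=[3.1552] v=[-1.0510]
Step 4: x=[2.8337] v=[-1.2862]
Step 5: x=[2.4755] v=[-1.4330]
Step 6: x=[2.1052] v=[-1.4813]
Step 7: x=[1.7483] v=[-1.4277]
Step 8: x=[1.4293] v=[-1.2760]
Step 9: x=[1.1702] v=[-1.0366]
Step 10: x=[0.9887] v=[-0.7259]
Step 11: x=[0.8974] v=[-0.3653]
Step 12: x=[0.9025] v=[0.0204]
First v>=0 after going negative at step 12, time=3.0000

Answer: 3.0000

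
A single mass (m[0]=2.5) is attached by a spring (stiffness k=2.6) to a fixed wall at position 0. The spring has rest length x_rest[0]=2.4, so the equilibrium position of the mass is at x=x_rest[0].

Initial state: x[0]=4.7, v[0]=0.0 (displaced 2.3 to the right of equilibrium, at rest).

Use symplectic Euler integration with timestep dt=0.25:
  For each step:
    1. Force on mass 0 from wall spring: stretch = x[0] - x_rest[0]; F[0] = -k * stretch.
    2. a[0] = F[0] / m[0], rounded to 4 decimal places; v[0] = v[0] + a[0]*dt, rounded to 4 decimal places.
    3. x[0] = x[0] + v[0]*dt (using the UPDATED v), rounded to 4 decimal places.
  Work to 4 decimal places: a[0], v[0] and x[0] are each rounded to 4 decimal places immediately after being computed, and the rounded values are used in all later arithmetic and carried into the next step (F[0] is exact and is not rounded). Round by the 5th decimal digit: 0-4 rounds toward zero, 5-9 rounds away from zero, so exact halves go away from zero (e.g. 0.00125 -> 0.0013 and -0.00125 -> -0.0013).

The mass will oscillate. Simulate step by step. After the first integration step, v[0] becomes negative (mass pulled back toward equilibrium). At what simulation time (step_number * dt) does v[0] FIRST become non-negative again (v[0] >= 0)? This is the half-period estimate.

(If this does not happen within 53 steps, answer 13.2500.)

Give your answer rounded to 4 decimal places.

Answer: 3.2500

Derivation:
Step 0: x=[4.7000] v=[0.0000]
Step 1: x=[4.5505] v=[-0.5980]
Step 2: x=[4.2612] v=[-1.1571]
Step 3: x=[3.8510] v=[-1.6410]
Step 4: x=[3.3464] v=[-2.0183]
Step 5: x=[2.7803] v=[-2.2644]
Step 6: x=[2.1895] v=[-2.3633]
Step 7: x=[1.6124] v=[-2.3086]
Step 8: x=[1.0865] v=[-2.1038]
Step 9: x=[0.6459] v=[-1.7623]
Step 10: x=[0.3194] v=[-1.3062]
Step 11: x=[0.1281] v=[-0.7653]
Step 12: x=[0.0845] v=[-0.1746]
Step 13: x=[0.1914] v=[0.4274]
First v>=0 after going negative at step 13, time=3.2500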